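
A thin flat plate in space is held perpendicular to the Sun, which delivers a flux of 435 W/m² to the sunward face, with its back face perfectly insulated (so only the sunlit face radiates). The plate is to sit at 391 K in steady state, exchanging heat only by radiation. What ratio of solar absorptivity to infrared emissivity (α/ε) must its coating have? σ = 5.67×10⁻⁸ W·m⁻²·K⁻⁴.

α/ε ≈ 3.05

Balance: αS·A = εσ·1A·T⁴ ⇒ α/ε = σT⁴/S.
α/ε = 5.67×10⁻⁸·(391)⁴/435 = 5.67×10⁻⁸·2.337×10¹⁰/435.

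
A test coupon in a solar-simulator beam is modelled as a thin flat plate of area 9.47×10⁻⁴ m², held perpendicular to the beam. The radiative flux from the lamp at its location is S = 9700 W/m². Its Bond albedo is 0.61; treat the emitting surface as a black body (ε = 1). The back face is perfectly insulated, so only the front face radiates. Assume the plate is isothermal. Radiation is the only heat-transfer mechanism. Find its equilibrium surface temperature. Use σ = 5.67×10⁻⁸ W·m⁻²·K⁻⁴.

At equilibrium, absorbed power = emitted power.
Absorbing cross-section = A = 9.470×10⁻⁴ m²; emitting surface = A = 9.470×10⁻⁴ m² (ratio 1).
(1−a)S·A_cross = εσ·A_surf·T⁴  ⇒  T⁴ = (1−a)S/(1σ).
T⁴ = 0.390·9700/(1·5.67×10⁻⁸) = 6.672×10¹⁰ K⁴.
T = (6.672×10¹⁰)^(1/4).

T ≈ 508 K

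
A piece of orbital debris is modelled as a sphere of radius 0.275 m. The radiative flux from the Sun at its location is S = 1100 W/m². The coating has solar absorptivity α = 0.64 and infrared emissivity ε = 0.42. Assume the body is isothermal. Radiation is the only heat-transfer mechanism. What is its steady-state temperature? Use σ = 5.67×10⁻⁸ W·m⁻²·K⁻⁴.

At equilibrium, absorbed power = emitted power.
Absorbing cross-section = πr² = 0.2376 m²; emitting surface = 4πr² = 0.9503 m² (ratio 4).
αS·A_cross = εσ·A_surf·T⁴  ⇒  T⁴ = αS/(ε·4σ).
T⁴ = 0.640·1100/(0.42·4·5.67×10⁻⁸) = 7.391×10⁹ K⁴.
T = (7.391×10⁹)^(1/4).

T ≈ 293 K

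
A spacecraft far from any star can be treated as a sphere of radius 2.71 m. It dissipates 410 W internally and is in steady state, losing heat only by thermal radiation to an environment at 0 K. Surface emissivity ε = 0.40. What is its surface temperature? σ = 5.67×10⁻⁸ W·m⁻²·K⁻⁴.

T ≈ 118 K

Steady state: internal power = radiated power, P = εσA T⁴.
Radiating area A = 4πr² = 92.29 m².
T⁴ = P/(εσA) = 410/(0.40·5.67×10⁻⁸·92.29) = 1.959×10⁸ K⁴.
T = (1.959×10⁸)^(1/4).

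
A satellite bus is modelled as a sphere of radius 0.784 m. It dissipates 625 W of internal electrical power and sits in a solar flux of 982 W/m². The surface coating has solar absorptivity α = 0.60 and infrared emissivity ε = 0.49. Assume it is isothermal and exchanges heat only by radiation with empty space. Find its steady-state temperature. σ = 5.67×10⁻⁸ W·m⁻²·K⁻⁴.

At steady state, absorbed solar power + internal power = radiated power.
Absorbed: α·S·A_cross = 0.60·982·1.931 = 1138 W (cross-section πr²).
Total input = 1138 + 625 = 1763 W.
Radiated: εσ·A_surf·T⁴ with A_surf = 4πr² = 7.724 m².
T⁴ = 1763/(0.49·5.67×10⁻⁸·7.724) = 8.214×10⁹ K⁴.

T ≈ 301 K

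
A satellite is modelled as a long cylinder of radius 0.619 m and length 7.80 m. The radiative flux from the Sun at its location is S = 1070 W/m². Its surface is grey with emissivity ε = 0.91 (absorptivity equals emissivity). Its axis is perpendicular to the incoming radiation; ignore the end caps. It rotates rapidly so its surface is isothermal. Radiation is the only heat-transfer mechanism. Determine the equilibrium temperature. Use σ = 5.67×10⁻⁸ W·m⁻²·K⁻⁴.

At equilibrium, absorbed power = emitted power.
Absorbing cross-section = 2rL = 9.656 m²; emitting surface = 2πrL = 30.34 m² (ratio π).
εS·A_cross = εσ·A_surf·T⁴  ⇒  T⁴ = S/(πσ)   (ε cancels).
T⁴ = 1070/(π·5.67×10⁻⁸) = 6.007×10⁹ K⁴.
T = (6.007×10⁹)^(1/4).

T ≈ 278 K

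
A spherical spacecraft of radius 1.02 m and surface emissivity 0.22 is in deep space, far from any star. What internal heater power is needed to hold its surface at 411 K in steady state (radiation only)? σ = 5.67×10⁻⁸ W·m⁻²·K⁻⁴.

P ≈ 4650 W

P = εσ·4πr²·T⁴.
4πr² = 13.07 m²; T⁴ = 2.853×10¹⁰ K⁴.
P = 0.22·5.67×10⁻⁸·13.07·2.853×10¹⁰.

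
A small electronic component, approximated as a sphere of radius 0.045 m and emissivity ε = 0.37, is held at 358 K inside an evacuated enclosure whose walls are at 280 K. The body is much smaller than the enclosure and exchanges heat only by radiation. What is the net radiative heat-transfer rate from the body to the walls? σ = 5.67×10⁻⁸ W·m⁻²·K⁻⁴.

For a small grey body in a large enclosure: P_net = εσA(T_body⁴ − T_wall⁴).
A = 4πr² = 0.02545 m²; T_body⁴ − T_wall⁴ = 1.643×10¹⁰ − 6.147×10⁹ = 1.028×10¹⁰ K⁴.
|P_net| = 0.37·5.67×10⁻⁸·0.02545·1.028×10¹⁰.

P_net ≈ 5.49 W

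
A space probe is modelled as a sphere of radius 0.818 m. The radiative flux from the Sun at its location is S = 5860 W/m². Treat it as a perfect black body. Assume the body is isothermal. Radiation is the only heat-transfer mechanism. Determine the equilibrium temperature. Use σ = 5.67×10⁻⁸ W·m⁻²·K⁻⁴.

T ≈ 401 K

At equilibrium, absorbed power = emitted power.
Absorbing cross-section = πr² = 2.102 m²; emitting surface = 4πr² = 8.408 m² (ratio 4).
S·A_cross = εσ·A_surf·T⁴  ⇒  T⁴ = S/(4σ).
T⁴ = 1.00·5860/(4·5.67×10⁻⁸) = 2.584×10¹⁰ K⁴.
T = (2.584×10¹⁰)^(1/4).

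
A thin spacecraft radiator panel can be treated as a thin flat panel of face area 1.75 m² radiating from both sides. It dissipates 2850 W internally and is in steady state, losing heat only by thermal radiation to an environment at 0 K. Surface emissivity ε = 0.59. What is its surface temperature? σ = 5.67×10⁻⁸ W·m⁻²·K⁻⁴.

T ≈ 395 K

Steady state: internal power = radiated power, P = εσA T⁴.
Radiating area A = 2·1.75 = 3.500 m².
T⁴ = P/(εσA) = 2850/(0.59·5.67×10⁻⁸·3.500) = 2.434×10¹⁰ K⁴.
T = (2.434×10¹⁰)^(1/4).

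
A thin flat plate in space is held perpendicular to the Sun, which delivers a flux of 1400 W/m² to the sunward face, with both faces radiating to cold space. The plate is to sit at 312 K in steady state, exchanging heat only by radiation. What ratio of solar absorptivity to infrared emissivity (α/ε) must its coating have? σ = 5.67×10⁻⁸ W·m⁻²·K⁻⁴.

α/ε ≈ 0.768

Balance: αS·A = εσ·2A·T⁴ ⇒ α/ε = 2σT⁴/S.
α/ε = 2·5.67×10⁻⁸·(312)⁴/1400 = 2·5.67×10⁻⁸·9.476×10⁹/1400.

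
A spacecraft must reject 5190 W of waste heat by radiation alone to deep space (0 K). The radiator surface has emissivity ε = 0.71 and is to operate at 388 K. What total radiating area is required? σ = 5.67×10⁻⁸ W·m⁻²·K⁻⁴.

A ≈ 5.69 m²

P = εσA T⁴ ⇒ A = P/(εσT⁴).
T⁴ = 2.266×10¹⁰ K⁴.
A = 5190/(0.71 × 5.67×10⁻⁸ × 2.266×10¹⁰).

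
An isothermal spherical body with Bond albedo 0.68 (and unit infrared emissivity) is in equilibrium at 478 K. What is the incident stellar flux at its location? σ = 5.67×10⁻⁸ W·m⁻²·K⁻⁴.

S ≈ 37000 W/m²

(1−a)S·πr² = σ·4πr²·T⁴ ⇒ S = 4σT⁴/(1−a).
S = 4·5.67×10⁻⁸·5.220×10¹⁰/0.320.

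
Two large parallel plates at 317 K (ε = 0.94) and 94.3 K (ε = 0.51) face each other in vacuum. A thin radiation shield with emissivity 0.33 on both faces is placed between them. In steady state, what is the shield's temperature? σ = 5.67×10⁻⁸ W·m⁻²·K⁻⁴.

In steady state the net flux on the hot side equals that on the cold side.
σ(T₁⁴−T_s⁴)/D₁ = σ(T_s⁴−T₂⁴)/D₂, with D₁ = 1/ε₁+1/ε_s−1 = 3.094, D₂ = 1/ε_s+1/ε₂−1 = 3.991.
Solve for T_s⁴: T_s⁴ = (D₂·T₁⁴ + D₁·T₂⁴)/(D₁+D₂) = 5.723×10⁹ K⁴.

T_s ≈ 275 K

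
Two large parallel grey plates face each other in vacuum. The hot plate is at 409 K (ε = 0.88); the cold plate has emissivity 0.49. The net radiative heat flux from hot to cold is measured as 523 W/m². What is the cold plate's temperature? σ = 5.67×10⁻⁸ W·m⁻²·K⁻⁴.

T₂ ≈ 298 K

q = σ(T₁⁴ − T₂⁴)/(1/ε₁ + 1/ε₂ − 1); denominator = 2.177.
T₂⁴ = T₁⁴ − q·(1/ε₁+1/ε₂−1)/σ = 2.798×10¹⁰ − 523·2.177/5.67×10⁻⁸
    = 7.901×10⁹ K⁴.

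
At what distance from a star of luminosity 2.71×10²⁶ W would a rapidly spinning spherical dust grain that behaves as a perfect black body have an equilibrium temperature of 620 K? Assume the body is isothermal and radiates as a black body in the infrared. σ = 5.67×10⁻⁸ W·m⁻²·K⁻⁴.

For an isothermal black-emitting sphere, (1−a)S·πr² = σ·4πr²·T⁴ ⇒ S = 4σT⁴/(1−a).
S = 4·5.67×10⁻⁸·(620)⁴/1.00 = 33510 W/m².
Flux falls as S = L/(4πd²), so d = √(L/(4πS)) = √(2.71×10²⁶/(4π·33510)).

d ≈ 2.54×10¹⁰ m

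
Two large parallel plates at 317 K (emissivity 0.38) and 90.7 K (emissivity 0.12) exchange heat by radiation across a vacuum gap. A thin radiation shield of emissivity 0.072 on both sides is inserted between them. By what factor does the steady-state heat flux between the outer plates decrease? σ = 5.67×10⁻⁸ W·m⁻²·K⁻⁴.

factor ≈ 3.69

Without shield: q₀ = σΔ(T⁴)/(1/ε₁+1/ε₂−1) with denominator 9.965.
With shield the two gaps are in series; the resistances add: (1/ε₁+1/ε_s−1)+(1/ε_s+1/ε₂−1) = 15.52+21.22 = 36.74.
Heat-flux ratio q₀/q = 36.74/9.965.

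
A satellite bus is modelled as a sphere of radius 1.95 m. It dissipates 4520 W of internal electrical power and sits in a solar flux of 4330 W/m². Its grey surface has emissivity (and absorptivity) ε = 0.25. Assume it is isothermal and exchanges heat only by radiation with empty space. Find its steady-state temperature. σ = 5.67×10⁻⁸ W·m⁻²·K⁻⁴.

At steady state, absorbed solar power + internal power = radiated power.
Absorbed: α·S·A_cross = 0.25·4330·11.95 = 12930 W (cross-section πr²).
Total input = 12930 + 4520 = 17450 W.
Radiated: εσ·A_surf·T⁴ with A_surf = 4πr² = 47.78 m².
T⁴ = 17450/(0.25·5.67×10⁻⁸·47.78) = 2.576×10¹⁰ K⁴.

T ≈ 401 K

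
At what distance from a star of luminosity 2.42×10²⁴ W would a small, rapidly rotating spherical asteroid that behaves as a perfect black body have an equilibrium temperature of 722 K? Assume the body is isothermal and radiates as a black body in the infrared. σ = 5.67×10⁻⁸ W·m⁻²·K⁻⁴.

d ≈ 1.77×10⁹ m

For an isothermal black-emitting sphere, (1−a)S·πr² = σ·4πr²·T⁴ ⇒ S = 4σT⁴/(1−a).
S = 4·5.67×10⁻⁸·(722)⁴/1.00 = 61630 W/m².
Flux falls as S = L/(4πd²), so d = √(L/(4πS)) = √(2.42×10²⁴/(4π·61630)).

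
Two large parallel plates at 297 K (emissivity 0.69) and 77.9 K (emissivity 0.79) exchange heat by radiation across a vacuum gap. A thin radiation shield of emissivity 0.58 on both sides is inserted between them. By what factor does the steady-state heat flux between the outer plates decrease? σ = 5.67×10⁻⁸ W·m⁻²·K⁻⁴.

factor ≈ 2.43

Without shield: q₀ = σΔ(T⁴)/(1/ε₁+1/ε₂−1) with denominator 1.715.
With shield the two gaps are in series; the resistances add: (1/ε₁+1/ε_s−1)+(1/ε_s+1/ε₂−1) = 2.173+1.990 = 4.163.
Heat-flux ratio q₀/q = 4.163/1.715.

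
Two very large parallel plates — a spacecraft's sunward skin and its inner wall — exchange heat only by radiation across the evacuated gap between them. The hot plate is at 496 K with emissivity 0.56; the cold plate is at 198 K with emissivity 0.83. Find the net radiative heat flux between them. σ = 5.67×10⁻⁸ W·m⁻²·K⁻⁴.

For two infinite grey parallel plates, q = σ(T₁⁴ − T₂⁴)/(1/ε₁ + 1/ε₂ − 1).
T₁⁴ − T₂⁴ = 6.052×10¹⁰ − 1.537×10⁹ = 5.899×10¹⁰ K⁴.
1/ε₁ + 1/ε₂ − 1 = 1.786 + 1.205 − 1 = 1.991.
q = 5.67×10⁻⁸ × 5.899×10¹⁰ / 1.991.

q ≈ 1680 W/m²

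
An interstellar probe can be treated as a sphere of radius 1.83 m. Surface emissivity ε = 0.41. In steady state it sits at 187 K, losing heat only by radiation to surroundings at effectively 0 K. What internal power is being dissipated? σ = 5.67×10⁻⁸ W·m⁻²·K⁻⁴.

P ≈ 1200 W

Steady state: P = εσA T⁴.
A = 4πr² = 42.08 m²; T⁴ = (187)⁴ = 1.223×10⁹ K⁴.
P = 0.41 × 5.67×10⁻⁸ × 42.08 × 1.223×10⁹.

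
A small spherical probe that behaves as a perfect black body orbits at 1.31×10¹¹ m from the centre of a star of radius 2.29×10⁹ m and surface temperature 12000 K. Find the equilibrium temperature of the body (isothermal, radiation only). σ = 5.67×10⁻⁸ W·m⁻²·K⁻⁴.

T ≈ 1120 K

The star's surface emits σT_*⁴; at distance d the flux is S = σT_*⁴(R_*/d)².
S = 5.67×10⁻⁸·(12000)⁴·(2.29×10⁹/1.31×10¹¹)² = 3.593×10⁵ W/m².
For an isothermal sphere T⁴ = (1−a)S/(4σ) = 1.584×10¹² K⁴.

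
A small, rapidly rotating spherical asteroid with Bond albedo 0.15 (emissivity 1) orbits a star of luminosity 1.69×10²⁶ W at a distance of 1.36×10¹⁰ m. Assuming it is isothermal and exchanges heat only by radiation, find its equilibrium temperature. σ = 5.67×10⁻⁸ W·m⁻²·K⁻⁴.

T ≈ 723 K

First find the stellar flux at distance d: S = L/(4πd²) = 1.69×10²⁶/(4π·(1.36×10¹⁰)²) = 72710 W/m².
For an isothermal sphere, absorbed (1−a)S·πr² = emitted σ·4πr²·T⁴, so T⁴ = (1−a)S/(4σ).
T⁴ = 0.850·72710/(4·5.67×10⁻⁸) = 2.725×10¹¹ K⁴.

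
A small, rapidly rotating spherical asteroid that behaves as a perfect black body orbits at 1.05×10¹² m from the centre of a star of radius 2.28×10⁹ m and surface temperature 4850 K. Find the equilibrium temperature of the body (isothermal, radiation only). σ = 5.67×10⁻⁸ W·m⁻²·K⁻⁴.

T ≈ 160 K

The star's surface emits σT_*⁴; at distance d the flux is S = σT_*⁴(R_*/d)².
S = 5.67×10⁻⁸·(4850)⁴·(2.28×10⁹/1.05×10¹²)² = 147.9 W/m².
For an isothermal sphere T⁴ = (1−a)S/(4σ) = 6.522×10⁸ K⁴.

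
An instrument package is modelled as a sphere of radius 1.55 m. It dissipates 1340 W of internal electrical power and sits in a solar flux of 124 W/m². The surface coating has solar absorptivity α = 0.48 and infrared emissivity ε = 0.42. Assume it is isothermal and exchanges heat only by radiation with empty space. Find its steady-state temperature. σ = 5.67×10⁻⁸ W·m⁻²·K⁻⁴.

At steady state, absorbed solar power + internal power = radiated power.
Absorbed: α·S·A_cross = 0.48·124·7.548 = 449.2 W (cross-section πr²).
Total input = 449.2 + 1340 = 1789 W.
Radiated: εσ·A_surf·T⁴ with A_surf = 4πr² = 30.19 m².
T⁴ = 1789/(0.42·5.67×10⁻⁸·30.19) = 2.489×10⁹ K⁴.

T ≈ 223 K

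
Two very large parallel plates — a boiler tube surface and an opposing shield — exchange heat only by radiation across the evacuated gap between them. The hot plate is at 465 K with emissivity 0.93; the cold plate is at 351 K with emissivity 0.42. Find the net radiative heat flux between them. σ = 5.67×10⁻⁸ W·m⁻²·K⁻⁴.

For two infinite grey parallel plates, q = σ(T₁⁴ − T₂⁴)/(1/ε₁ + 1/ε₂ − 1).
T₁⁴ − T₂⁴ = 4.675×10¹⁰ − 1.518×10¹⁰ = 3.157×10¹⁰ K⁴.
1/ε₁ + 1/ε₂ − 1 = 1.075 + 2.381 − 1 = 2.456.
q = 5.67×10⁻⁸ × 3.157×10¹⁰ / 2.456.

q ≈ 729 W/m²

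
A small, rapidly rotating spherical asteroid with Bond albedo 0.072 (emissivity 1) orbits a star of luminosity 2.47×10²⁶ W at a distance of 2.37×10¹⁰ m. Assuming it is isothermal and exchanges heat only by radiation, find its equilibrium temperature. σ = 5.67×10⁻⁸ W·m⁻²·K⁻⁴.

First find the stellar flux at distance d: S = L/(4πd²) = 2.47×10²⁶/(4π·(2.37×10¹⁰)²) = 34990 W/m².
For an isothermal sphere, absorbed (1−a)S·πr² = emitted σ·4πr²·T⁴, so T⁴ = (1−a)S/(4σ).
T⁴ = 0.928·34990/(4·5.67×10⁻⁸) = 1.432×10¹¹ K⁴.

T ≈ 615 K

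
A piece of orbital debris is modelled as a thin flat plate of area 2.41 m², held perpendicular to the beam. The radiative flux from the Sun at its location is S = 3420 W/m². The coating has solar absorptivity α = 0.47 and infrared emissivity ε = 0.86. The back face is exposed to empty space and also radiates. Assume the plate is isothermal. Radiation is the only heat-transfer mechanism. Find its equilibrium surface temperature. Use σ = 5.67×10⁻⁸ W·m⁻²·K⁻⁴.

T ≈ 358 K

At equilibrium, absorbed power = emitted power.
Absorbing cross-section = A = 2.410 m²; emitting surface = 2A = 4.820 m² (ratio 2).
αS·A_cross = εσ·A_surf·T⁴  ⇒  T⁴ = αS/(ε·2σ).
T⁴ = 0.470·3420/(0.86·2·5.67×10⁻⁸) = 1.648×10¹⁰ K⁴.
T = (1.648×10¹⁰)^(1/4).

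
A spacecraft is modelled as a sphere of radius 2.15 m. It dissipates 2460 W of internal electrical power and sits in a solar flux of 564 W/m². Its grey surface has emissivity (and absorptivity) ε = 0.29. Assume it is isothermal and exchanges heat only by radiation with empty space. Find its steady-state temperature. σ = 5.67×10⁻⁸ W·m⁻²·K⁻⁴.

T ≈ 267 K

At steady state, absorbed solar power + internal power = radiated power.
Absorbed: α·S·A_cross = 0.29·564·14.52 = 2375 W (cross-section πr²).
Total input = 2375 + 2460 = 4835 W.
Radiated: εσ·A_surf·T⁴ with A_surf = 4πr² = 58.09 m².
T⁴ = 4835/(0.29·5.67×10⁻⁸·58.09) = 5.062×10⁹ K⁴.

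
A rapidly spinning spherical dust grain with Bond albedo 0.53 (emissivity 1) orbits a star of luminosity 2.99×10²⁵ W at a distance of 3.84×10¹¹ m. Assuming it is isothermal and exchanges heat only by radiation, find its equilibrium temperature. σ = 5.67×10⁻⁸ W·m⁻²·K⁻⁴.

First find the stellar flux at distance d: S = L/(4πd²) = 2.99×10²⁵/(4π·(3.84×10¹¹)²) = 16.14 W/m².
For an isothermal sphere, absorbed (1−a)S·πr² = emitted σ·4πr²·T⁴, so T⁴ = (1−a)S/(4σ).
T⁴ = 0.470·16.14/(4·5.67×10⁻⁸) = 3.344×10⁷ K⁴.

T ≈ 76.0 K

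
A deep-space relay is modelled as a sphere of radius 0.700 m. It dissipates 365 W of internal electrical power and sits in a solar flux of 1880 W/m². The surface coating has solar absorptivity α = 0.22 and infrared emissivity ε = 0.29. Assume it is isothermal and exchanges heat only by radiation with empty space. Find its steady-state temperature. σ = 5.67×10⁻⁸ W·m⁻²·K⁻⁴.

At steady state, absorbed solar power + internal power = radiated power.
Absorbed: α·S·A_cross = 0.22·1880·1.539 = 636.7 W (cross-section πr²).
Total input = 636.7 + 365 = 1002 W.
Radiated: εσ·A_surf·T⁴ with A_surf = 4πr² = 6.158 m².
T⁴ = 1002/(0.29·5.67×10⁻⁸·6.158) = 9.893×10⁹ K⁴.

T ≈ 315 K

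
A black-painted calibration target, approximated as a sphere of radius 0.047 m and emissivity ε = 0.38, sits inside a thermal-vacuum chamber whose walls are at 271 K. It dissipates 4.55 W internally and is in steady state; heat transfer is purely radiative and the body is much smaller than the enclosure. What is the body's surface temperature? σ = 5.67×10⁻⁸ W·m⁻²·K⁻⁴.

T ≈ 338 K

For a small grey body in a large enclosure, net radiated power = εσA(T⁴ − T_w⁴).
Steady state: P = εσA(T⁴ − T_w⁴) with A = 4πr² = 0.02776 m².
T⁴ = P/(εσA) + T_w⁴ = 4.55/(0.38·5.67×10⁻⁸·0.02776) + (271)⁴
    = 7.607×10⁹ + 5.394×10⁹ = 1.300×10¹⁰ K⁴.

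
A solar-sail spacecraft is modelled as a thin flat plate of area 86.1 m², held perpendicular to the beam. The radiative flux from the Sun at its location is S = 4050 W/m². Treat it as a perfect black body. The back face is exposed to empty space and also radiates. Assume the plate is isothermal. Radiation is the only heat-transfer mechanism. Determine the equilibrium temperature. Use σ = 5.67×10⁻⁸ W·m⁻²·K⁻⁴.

At equilibrium, absorbed power = emitted power.
Absorbing cross-section = A = 86.10 m²; emitting surface = 2A = 172.2 m² (ratio 2).
S·A_cross = εσ·A_surf·T⁴  ⇒  T⁴ = S/(2σ).
T⁴ = 1.00·4050/(2·5.67×10⁻⁸) = 3.571×10¹⁰ K⁴.
T = (3.571×10¹⁰)^(1/4).

T ≈ 435 K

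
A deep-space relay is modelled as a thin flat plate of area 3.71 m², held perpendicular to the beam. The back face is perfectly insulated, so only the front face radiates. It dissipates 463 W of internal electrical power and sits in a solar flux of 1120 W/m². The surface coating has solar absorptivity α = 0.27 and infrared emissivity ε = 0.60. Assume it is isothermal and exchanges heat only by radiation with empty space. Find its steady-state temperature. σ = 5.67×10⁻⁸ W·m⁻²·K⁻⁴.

T ≈ 335 K

At steady state, absorbed solar power + internal power = radiated power.
Absorbed: α·S·A_cross = 0.27·1120·3.710 = 1122 W (cross-section A).
Total input = 1122 + 463 = 1585 W.
Radiated: εσ·A_surf·T⁴ with A_surf = A = 3.710 m².
T⁴ = 1585/(0.60·5.67×10⁻⁸·3.710) = 1.256×10¹⁰ K⁴.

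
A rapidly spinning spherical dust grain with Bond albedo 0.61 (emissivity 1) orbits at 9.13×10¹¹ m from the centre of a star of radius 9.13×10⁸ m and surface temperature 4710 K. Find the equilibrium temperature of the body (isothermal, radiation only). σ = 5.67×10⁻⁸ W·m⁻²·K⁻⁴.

The star's surface emits σT_*⁴; at distance d the flux is S = σT_*⁴(R_*/d)².
S = 5.67×10⁻⁸·(4710)⁴·(9.13×10⁸/9.13×10¹¹)² = 27.90 W/m².
For an isothermal sphere T⁴ = (1−a)S/(4σ) = 4.798×10⁷ K⁴.

T ≈ 83.2 K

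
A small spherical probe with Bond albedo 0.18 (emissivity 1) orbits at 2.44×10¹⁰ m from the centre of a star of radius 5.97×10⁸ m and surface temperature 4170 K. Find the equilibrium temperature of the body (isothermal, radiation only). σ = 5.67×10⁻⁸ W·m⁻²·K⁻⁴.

T ≈ 439 K

The star's surface emits σT_*⁴; at distance d the flux is S = σT_*⁴(R_*/d)².
S = 5.67×10⁻⁸·(4170)⁴·(5.97×10⁸/2.44×10¹⁰)² = 10260 W/m².
For an isothermal sphere T⁴ = (1−a)S/(4σ) = 3.711×10¹⁰ K⁴.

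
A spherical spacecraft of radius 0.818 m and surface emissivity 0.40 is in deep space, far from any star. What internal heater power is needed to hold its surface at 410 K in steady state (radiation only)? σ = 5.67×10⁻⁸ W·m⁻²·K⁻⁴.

P ≈ 5390 W

P = εσ·4πr²·T⁴.
4πr² = 8.408 m²; T⁴ = 2.826×10¹⁰ K⁴.
P = 0.40·5.67×10⁻⁸·8.408·2.826×10¹⁰.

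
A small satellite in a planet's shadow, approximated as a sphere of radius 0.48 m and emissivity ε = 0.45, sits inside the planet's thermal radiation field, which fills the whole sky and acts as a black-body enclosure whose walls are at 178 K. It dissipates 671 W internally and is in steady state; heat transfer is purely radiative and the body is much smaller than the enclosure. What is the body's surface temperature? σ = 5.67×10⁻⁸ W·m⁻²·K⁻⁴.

For a small grey body in a large enclosure, net radiated power = εσA(T⁴ − T_w⁴).
Steady state: P = εσA(T⁴ − T_w⁴) with A = 4πr² = 2.895 m².
T⁴ = P/(εσA) + T_w⁴ = 671/(0.45·5.67×10⁻⁸·2.895) + (178)⁴
    = 9.083×10⁹ + 1.004×10⁹ = 1.009×10¹⁰ K⁴.

T ≈ 317 K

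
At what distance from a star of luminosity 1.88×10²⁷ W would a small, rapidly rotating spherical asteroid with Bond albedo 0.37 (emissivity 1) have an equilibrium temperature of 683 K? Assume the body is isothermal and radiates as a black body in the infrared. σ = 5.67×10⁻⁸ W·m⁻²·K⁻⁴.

d ≈ 4.37×10¹⁰ m

For an isothermal black-emitting sphere, (1−a)S·πr² = σ·4πr²·T⁴ ⇒ S = 4σT⁴/(1−a).
S = 4·5.67×10⁻⁸·(683)⁴/0.630 = 78340 W/m².
Flux falls as S = L/(4πd²), so d = √(L/(4πS)) = √(1.88×10²⁷/(4π·78340)).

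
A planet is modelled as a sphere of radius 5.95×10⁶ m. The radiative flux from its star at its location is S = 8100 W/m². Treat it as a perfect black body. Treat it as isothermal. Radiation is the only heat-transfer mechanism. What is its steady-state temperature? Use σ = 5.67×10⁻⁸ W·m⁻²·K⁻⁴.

At equilibrium, absorbed power = emitted power.
Absorbing cross-section = πr² = 1.112×10¹⁴ m²; emitting surface = 4πr² = 4.449×10¹⁴ m² (ratio 4).
S·A_cross = εσ·A_surf·T⁴  ⇒  T⁴ = S/(4σ).
T⁴ = 1.00·8100/(4·5.67×10⁻⁸) = 3.571×10¹⁰ K⁴.
T = (3.571×10¹⁰)^(1/4).

T ≈ 435 K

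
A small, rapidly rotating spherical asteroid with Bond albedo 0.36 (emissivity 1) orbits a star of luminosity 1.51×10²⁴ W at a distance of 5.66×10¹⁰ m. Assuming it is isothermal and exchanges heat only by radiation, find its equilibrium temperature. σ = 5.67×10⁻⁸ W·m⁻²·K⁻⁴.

T ≈ 101 K

First find the stellar flux at distance d: S = L/(4πd²) = 1.51×10²⁴/(4π·(5.66×10¹⁰)²) = 37.51 W/m².
For an isothermal sphere, absorbed (1−a)S·πr² = emitted σ·4πr²·T⁴, so T⁴ = (1−a)S/(4σ).
T⁴ = 0.640·37.51/(4·5.67×10⁻⁸) = 1.058×10⁸ K⁴.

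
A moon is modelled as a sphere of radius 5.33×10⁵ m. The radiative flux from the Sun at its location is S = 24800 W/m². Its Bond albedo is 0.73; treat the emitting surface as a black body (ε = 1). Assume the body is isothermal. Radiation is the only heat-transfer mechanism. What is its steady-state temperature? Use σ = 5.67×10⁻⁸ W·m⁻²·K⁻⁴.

T ≈ 415 K

At equilibrium, absorbed power = emitted power.
Absorbing cross-section = πr² = 8.925×10¹¹ m²; emitting surface = 4πr² = 3.570×10¹² m² (ratio 4).
(1−a)S·A_cross = εσ·A_surf·T⁴  ⇒  T⁴ = (1−a)S/(4σ).
T⁴ = 0.270·24800/(4·5.67×10⁻⁸) = 2.952×10¹⁰ K⁴.
T = (2.952×10¹⁰)^(1/4).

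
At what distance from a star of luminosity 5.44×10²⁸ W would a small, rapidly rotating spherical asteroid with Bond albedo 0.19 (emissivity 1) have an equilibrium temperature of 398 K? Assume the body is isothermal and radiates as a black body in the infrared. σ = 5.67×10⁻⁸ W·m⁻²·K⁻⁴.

d ≈ 7.85×10¹¹ m

For an isothermal black-emitting sphere, (1−a)S·πr² = σ·4πr²·T⁴ ⇒ S = 4σT⁴/(1−a).
S = 4·5.67×10⁻⁸·(398)⁴/0.810 = 7026 W/m².
Flux falls as S = L/(4πd²), so d = √(L/(4πS)) = √(5.44×10²⁸/(4π·7026)).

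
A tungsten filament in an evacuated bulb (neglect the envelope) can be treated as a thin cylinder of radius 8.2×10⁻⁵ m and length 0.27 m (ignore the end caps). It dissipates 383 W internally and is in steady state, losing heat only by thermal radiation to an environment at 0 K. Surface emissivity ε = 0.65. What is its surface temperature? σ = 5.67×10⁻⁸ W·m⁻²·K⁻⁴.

Steady state: internal power = radiated power, P = εσA T⁴.
Radiating area A = 2πrL = 1.391×10⁻⁴ m².
T⁴ = P/(εσA) = 383/(0.65·5.67×10⁻⁸·1.391×10⁻⁴) = 7.470×10¹³ K⁴.
T = (7.470×10¹³)^(1/4).

T ≈ 2940 K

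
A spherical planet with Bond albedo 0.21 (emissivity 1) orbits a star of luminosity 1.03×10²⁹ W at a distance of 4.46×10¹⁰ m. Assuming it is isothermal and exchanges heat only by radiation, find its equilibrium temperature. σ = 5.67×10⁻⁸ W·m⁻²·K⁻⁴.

First find the stellar flux at distance d: S = L/(4πd²) = 1.03×10²⁹/(4π·(4.46×10¹⁰)²) = 4.121×10⁶ W/m².
For an isothermal sphere, absorbed (1−a)S·πr² = emitted σ·4πr²·T⁴, so T⁴ = (1−a)S/(4σ).
T⁴ = 0.790·4.121×10⁶/(4·5.67×10⁻⁸) = 1.435×10¹³ K⁴.

T ≈ 1950 K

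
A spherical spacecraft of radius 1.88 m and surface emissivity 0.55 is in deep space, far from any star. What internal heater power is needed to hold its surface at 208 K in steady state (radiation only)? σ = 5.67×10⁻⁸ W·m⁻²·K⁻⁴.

P = εσ·4πr²·T⁴.
4πr² = 44.41 m²; T⁴ = 1.872×10⁹ K⁴.
P = 0.55·5.67×10⁻⁸·44.41·1.872×10⁹.

P ≈ 2590 W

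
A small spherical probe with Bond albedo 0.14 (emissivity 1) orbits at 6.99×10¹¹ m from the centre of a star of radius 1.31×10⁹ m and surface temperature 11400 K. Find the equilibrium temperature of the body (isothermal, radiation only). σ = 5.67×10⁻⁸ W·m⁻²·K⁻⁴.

T ≈ 336 K

The star's surface emits σT_*⁴; at distance d the flux is S = σT_*⁴(R_*/d)².
S = 5.67×10⁻⁸·(11400)⁴·(1.31×10⁹/6.99×10¹¹)² = 3363 W/m².
For an isothermal sphere T⁴ = (1−a)S/(4σ) = 1.275×10¹⁰ K⁴.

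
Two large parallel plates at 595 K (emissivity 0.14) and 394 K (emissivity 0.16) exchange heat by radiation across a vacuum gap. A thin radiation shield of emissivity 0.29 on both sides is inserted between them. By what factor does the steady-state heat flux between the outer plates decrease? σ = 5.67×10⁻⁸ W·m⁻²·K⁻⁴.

factor ≈ 1.48

Without shield: q₀ = σΔ(T⁴)/(1/ε₁+1/ε₂−1) with denominator 12.39.
With shield the two gaps are in series; the resistances add: (1/ε₁+1/ε_s−1)+(1/ε_s+1/ε₂−1) = 9.591+8.698 = 18.29.
Heat-flux ratio q₀/q = 18.29/12.39.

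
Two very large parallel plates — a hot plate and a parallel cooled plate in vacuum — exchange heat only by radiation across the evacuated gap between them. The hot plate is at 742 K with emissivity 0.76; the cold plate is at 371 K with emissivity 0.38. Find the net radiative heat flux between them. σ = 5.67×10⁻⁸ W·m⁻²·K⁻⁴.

For two infinite grey parallel plates, q = σ(T₁⁴ − T₂⁴)/(1/ε₁ + 1/ε₂ − 1).
T₁⁴ − T₂⁴ = 3.031×10¹¹ − 1.895×10¹⁰ = 2.842×10¹¹ K⁴.
1/ε₁ + 1/ε₂ − 1 = 1.316 + 2.632 − 1 = 2.947.
q = 5.67×10⁻⁸ × 2.842×10¹¹ / 2.947.

q ≈ 5470 W/m²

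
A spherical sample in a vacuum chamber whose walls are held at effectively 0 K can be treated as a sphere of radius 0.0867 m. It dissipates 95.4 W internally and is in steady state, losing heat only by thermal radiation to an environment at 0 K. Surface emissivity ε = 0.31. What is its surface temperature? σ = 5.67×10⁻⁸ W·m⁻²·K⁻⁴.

T ≈ 490 K

Steady state: internal power = radiated power, P = εσA T⁴.
Radiating area A = 4πr² = 0.09446 m².
T⁴ = P/(εσA) = 95.4/(0.31·5.67×10⁻⁸·0.09446) = 5.746×10¹⁰ K⁴.
T = (5.746×10¹⁰)^(1/4).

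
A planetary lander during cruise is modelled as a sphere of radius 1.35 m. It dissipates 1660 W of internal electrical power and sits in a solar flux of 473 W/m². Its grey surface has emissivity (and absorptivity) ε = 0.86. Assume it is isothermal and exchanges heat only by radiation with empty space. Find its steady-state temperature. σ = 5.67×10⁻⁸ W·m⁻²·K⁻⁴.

T ≈ 244 K

At steady state, absorbed solar power + internal power = radiated power.
Absorbed: α·S·A_cross = 0.86·473·5.726 = 2329 W (cross-section πr²).
Total input = 2329 + 1660 = 3989 W.
Radiated: εσ·A_surf·T⁴ with A_surf = 4πr² = 22.90 m².
T⁴ = 3989/(0.86·5.67×10⁻⁸·22.90) = 3.572×10⁹ K⁴.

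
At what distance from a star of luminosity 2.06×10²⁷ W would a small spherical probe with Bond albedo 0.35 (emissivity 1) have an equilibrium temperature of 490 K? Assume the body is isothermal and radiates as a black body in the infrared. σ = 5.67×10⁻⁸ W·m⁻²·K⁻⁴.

For an isothermal black-emitting sphere, (1−a)S·πr² = σ·4πr²·T⁴ ⇒ S = 4σT⁴/(1−a).
S = 4·5.67×10⁻⁸·(490)⁴/0.650 = 20110 W/m².
Flux falls as S = L/(4πd²), so d = √(L/(4πS)) = √(2.06×10²⁷/(4π·20110)).

d ≈ 9.03×10¹⁰ m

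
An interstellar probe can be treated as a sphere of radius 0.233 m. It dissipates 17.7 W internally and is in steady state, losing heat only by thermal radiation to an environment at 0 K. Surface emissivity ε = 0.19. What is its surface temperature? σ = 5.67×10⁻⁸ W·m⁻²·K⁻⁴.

Steady state: internal power = radiated power, P = εσA T⁴.
Radiating area A = 4πr² = 0.6822 m².
T⁴ = P/(εσA) = 17.7/(0.19·5.67×10⁻⁸·0.6822) = 2.408×10⁹ K⁴.
T = (2.408×10⁹)^(1/4).

T ≈ 222 K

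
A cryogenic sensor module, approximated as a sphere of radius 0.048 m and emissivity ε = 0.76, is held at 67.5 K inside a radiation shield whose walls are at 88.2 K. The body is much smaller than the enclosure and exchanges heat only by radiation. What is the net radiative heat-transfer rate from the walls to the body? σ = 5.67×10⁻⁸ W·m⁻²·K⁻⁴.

P_net ≈ 0.0496 W

For a small grey body in a large enclosure: P_net = εσA(T_body⁴ − T_wall⁴).
A = 4πr² = 0.02895 m²; T_body⁴ − T_wall⁴ = 2.076×10⁷ − 6.052×10⁷ = -3.976×10⁷ K⁴.
|P_net| = 0.76·5.67×10⁻⁸·0.02895·3.976×10⁷.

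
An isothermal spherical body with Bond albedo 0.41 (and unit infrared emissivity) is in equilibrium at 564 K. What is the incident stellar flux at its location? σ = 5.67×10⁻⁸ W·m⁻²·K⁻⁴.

S ≈ 38900 W/m²

(1−a)S·πr² = σ·4πr²·T⁴ ⇒ S = 4σT⁴/(1−a).
S = 4·5.67×10⁻⁸·1.012×10¹¹/0.590.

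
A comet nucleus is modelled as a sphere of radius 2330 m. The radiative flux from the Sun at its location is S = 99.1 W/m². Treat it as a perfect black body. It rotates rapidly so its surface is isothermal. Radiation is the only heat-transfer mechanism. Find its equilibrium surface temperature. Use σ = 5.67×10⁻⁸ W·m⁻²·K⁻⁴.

T ≈ 145 K

At equilibrium, absorbed power = emitted power.
Absorbing cross-section = πr² = 1.706×10⁷ m²; emitting surface = 4πr² = 6.822×10⁷ m² (ratio 4).
S·A_cross = εσ·A_surf·T⁴  ⇒  T⁴ = S/(4σ).
T⁴ = 1.00·99.1/(4·5.67×10⁻⁸) = 4.369×10⁸ K⁴.
T = (4.369×10⁸)^(1/4).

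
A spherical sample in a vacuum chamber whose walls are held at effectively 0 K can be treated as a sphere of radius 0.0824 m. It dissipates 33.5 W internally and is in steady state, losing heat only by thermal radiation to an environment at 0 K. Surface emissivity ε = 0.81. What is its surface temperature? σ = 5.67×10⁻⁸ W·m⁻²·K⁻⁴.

Steady state: internal power = radiated power, P = εσA T⁴.
Radiating area A = 4πr² = 0.08532 m².
T⁴ = P/(εσA) = 33.5/(0.81·5.67×10⁻⁸·0.08532) = 8.549×10⁹ K⁴.
T = (8.549×10⁹)^(1/4).

T ≈ 304 K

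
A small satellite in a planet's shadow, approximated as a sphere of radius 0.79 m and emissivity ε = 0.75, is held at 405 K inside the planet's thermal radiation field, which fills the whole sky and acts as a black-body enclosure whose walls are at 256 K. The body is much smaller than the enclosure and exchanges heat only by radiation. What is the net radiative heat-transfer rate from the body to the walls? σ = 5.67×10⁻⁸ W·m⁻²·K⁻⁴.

P_net ≈ 7540 W

For a small grey body in a large enclosure: P_net = εσA(T_body⁴ − T_wall⁴).
A = 4πr² = 7.843 m²; T_body⁴ − T_wall⁴ = 2.690×10¹⁰ − 4.295×10⁹ = 2.261×10¹⁰ K⁴.
|P_net| = 0.75·5.67×10⁻⁸·7.843·2.261×10¹⁰.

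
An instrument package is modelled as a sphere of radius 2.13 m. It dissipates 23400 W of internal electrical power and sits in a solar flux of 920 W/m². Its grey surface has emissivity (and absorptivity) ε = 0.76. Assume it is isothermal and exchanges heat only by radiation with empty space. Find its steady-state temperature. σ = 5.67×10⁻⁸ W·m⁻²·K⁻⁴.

T ≈ 341 K

At steady state, absorbed solar power + internal power = radiated power.
Absorbed: α·S·A_cross = 0.76·920·14.25 = 9966 W (cross-section πr²).
Total input = 9966 + 23400 = 33370 W.
Radiated: εσ·A_surf·T⁴ with A_surf = 4πr² = 57.01 m².
T⁴ = 33370/(0.76·5.67×10⁻⁸·57.01) = 1.358×10¹⁰ K⁴.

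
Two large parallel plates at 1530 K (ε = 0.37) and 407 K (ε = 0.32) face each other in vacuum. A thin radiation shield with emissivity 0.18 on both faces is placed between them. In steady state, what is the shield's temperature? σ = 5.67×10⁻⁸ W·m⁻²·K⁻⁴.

T_s ≈ 1300 K

In steady state the net flux on the hot side equals that on the cold side.
σ(T₁⁴−T_s⁴)/D₁ = σ(T_s⁴−T₂⁴)/D₂, with D₁ = 1/ε₁+1/ε_s−1 = 7.258, D₂ = 1/ε_s+1/ε₂−1 = 7.681.
Solve for T_s⁴: T_s⁴ = (D₂·T₁⁴ + D₁·T₂⁴)/(D₁+D₂) = 2.831×10¹² K⁴.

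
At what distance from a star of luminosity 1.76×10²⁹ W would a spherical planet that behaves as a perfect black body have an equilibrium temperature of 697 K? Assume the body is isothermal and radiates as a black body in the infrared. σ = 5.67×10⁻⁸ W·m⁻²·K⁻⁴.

For an isothermal black-emitting sphere, (1−a)S·πr² = σ·4πr²·T⁴ ⇒ S = 4σT⁴/(1−a).
S = 4·5.67×10⁻⁸·(697)⁴/1.00 = 53530 W/m².
Flux falls as S = L/(4πd²), so d = √(L/(4πS)) = √(1.76×10²⁹/(4π·53530)).

d ≈ 5.12×10¹¹ m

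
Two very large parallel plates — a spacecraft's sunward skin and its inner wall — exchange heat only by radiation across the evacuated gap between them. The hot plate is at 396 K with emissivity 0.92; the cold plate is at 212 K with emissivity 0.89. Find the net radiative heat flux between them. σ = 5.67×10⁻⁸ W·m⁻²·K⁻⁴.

q ≈ 1060 W/m²

For two infinite grey parallel plates, q = σ(T₁⁴ − T₂⁴)/(1/ε₁ + 1/ε₂ − 1).
T₁⁴ − T₂⁴ = 2.459×10¹⁰ − 2.020×10⁹ = 2.257×10¹⁰ K⁴.
1/ε₁ + 1/ε₂ − 1 = 1.087 + 1.124 − 1 = 1.211.
q = 5.67×10⁻⁸ × 2.257×10¹⁰ / 1.211.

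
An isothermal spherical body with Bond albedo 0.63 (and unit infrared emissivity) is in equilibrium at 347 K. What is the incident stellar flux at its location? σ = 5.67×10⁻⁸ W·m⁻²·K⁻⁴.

(1−a)S·πr² = σ·4πr²·T⁴ ⇒ S = 4σT⁴/(1−a).
S = 4·5.67×10⁻⁸·1.450×10¹⁰/0.370.

S ≈ 8890 W/m²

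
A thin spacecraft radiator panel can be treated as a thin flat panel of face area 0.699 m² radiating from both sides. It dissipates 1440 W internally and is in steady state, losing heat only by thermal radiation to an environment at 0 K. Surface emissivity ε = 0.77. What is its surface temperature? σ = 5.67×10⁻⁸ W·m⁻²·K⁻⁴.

Steady state: internal power = radiated power, P = εσA T⁴.
Radiating area A = 2·0.699 = 1.398 m².
T⁴ = P/(εσA) = 1440/(0.77·5.67×10⁻⁸·1.398) = 2.359×10¹⁰ K⁴.
T = (2.359×10¹⁰)^(1/4).

T ≈ 392 K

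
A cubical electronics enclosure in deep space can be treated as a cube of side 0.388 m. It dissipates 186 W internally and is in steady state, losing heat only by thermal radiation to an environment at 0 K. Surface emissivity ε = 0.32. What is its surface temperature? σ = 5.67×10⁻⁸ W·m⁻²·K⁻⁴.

Steady state: internal power = radiated power, P = εσA T⁴.
Radiating area A = 6L² = 0.9033 m².
T⁴ = P/(εσA) = 186/(0.32·5.67×10⁻⁸·0.9033) = 1.135×10¹⁰ K⁴.
T = (1.135×10¹⁰)^(1/4).

T ≈ 326 K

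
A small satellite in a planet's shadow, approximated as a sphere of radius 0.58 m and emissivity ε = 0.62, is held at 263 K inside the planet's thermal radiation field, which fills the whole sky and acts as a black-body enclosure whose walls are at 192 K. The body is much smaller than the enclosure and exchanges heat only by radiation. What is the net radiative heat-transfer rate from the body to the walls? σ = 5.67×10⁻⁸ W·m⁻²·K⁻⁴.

P_net ≈ 509 W

For a small grey body in a large enclosure: P_net = εσA(T_body⁴ − T_wall⁴).
A = 4πr² = 4.227 m²; T_body⁴ − T_wall⁴ = 4.784×10⁹ − 1.359×10⁹ = 3.425×10⁹ K⁴.
|P_net| = 0.62·5.67×10⁻⁸·4.227·3.425×10⁹.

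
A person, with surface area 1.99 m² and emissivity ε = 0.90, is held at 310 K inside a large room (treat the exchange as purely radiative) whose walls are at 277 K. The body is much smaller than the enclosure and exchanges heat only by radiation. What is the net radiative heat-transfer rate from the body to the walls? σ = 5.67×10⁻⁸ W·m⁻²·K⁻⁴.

P_net ≈ 340 W

For a small grey body in a large enclosure: P_net = εσA(T_body⁴ − T_wall⁴).
A = 1.99 m²; T_body⁴ − T_wall⁴ = 9.235×10⁹ − 5.887×10⁹ = 3.348×10⁹ K⁴.
|P_net| = 0.90·5.67×10⁻⁸·1.990·3.348×10⁹.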